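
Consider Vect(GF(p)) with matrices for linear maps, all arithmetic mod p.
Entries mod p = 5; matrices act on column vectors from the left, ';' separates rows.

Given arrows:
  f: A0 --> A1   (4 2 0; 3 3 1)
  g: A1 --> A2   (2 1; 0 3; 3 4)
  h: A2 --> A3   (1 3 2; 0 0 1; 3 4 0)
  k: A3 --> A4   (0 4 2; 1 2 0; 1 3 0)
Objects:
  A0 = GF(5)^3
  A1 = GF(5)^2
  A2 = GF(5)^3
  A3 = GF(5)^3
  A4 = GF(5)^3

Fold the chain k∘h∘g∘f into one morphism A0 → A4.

  e0=[1,0,0] f-->[4,3] g-->[1,4,4] h-->[1,4,4] k-->[4,4,3]
  e1=[0,1,0] f-->[2,3] g-->[2,4,3] h-->[0,3,2] k-->[1,1,4]
  e2=[0,0,1] f-->[0,1] g-->[1,3,4] h-->[3,4,0] k-->[1,1,0]
composite: (4 1 1; 4 1 1; 3 4 0)

Answer: (4 1 1; 4 1 1; 3 4 0)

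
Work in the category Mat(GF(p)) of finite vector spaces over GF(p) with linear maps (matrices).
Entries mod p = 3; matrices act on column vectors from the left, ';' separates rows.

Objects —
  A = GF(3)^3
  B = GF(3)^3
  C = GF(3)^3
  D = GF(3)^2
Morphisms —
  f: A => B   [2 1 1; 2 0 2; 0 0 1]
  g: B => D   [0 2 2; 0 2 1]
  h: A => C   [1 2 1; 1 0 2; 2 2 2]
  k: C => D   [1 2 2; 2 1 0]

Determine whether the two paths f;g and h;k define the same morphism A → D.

Answer: DOES NOT COMMUTE

Derivation:
1) trace f;g:
  e0=(1,0,0) f=>(2,2,0) g=>(1,1)
  e1=(0,1,0) f=>(1,0,0) g=>(0,0)
  e2=(0,0,1) f=>(1,2,1) g=>(0,2)
  ⟦path⟧₁ = [1 0 0; 1 0 2]
2) trace h;k:
  e0=(1,0,0) h=>(1,1,2) k=>(1,0)
  e1=(0,1,0) h=>(2,0,2) k=>(0,1)
  e2=(0,0,1) h=>(1,2,2) k=>(0,1)
  ⟦path⟧₂ = [1 0 0; 0 1 1]
Equal? distinct morphisms ✗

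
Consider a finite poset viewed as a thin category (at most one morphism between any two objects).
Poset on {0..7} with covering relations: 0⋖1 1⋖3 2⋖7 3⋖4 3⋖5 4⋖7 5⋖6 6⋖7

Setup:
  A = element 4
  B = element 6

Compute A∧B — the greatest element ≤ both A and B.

Answer: A∧B = 3

Trace:
Common predecessors of 4,6: {0,1,3}
  0 <= 3
  1 <= 3
  3 <= 3
glb = 3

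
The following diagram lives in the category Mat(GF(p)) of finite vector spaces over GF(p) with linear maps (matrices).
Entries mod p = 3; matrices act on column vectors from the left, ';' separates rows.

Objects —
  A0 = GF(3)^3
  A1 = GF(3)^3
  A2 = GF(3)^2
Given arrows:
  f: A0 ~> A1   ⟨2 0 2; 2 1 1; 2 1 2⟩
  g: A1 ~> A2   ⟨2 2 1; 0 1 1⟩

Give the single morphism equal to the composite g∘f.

Answer: ⟨1 0 2; 1 2 0⟩

Derivation:
  e0=[1,0,0] f~>[2,2,2] g~>[1,1]
  e1=[0,1,0] f~>[0,1,1] g~>[0,2]
  e2=[0,0,1] f~>[2,1,2] g~>[2,0]
⟦path⟧: ⟨1 0 2; 1 2 0⟩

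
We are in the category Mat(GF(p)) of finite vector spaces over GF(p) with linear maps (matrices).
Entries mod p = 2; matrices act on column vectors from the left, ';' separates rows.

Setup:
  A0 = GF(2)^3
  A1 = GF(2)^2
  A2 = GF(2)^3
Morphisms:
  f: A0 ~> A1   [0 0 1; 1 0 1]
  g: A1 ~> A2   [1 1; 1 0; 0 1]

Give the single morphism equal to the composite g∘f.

  e0=⟨1,0,0⟩ f~>⟨0,1⟩ g~>⟨1,0,1⟩
  e1=⟨0,1,0⟩ f~>⟨0,0⟩ g~>⟨0,0,0⟩
  e2=⟨0,0,1⟩ f~>⟨1,1⟩ g~>⟨0,1,1⟩
⟦path⟧: [1 0 0; 0 0 1; 1 0 1]

Answer: [1 0 0; 0 0 1; 1 0 1]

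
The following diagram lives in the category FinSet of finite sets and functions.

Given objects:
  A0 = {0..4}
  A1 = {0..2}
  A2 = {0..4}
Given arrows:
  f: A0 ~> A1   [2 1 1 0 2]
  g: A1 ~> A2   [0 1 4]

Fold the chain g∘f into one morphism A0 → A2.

  0 f~>2 g~>4
  1 f~>1 g~>1
  2 f~>1 g~>1
  3 f~>0 g~>0
  4 f~>2 g~>4
result: [4 1 1 0 4]

Answer: [4 1 1 0 4]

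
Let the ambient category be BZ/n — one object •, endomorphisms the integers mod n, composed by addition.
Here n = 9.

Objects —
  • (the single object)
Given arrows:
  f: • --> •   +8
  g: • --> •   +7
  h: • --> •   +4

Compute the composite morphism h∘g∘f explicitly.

  0 +8≡8 +7≡6 +4≡1  (mod 9)
result: +1

Answer: +1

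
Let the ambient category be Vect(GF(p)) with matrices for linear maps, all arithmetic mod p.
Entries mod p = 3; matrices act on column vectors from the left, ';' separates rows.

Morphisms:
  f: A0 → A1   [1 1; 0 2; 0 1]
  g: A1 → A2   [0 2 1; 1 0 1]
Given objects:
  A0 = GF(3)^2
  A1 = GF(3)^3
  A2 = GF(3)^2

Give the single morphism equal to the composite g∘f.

  e0=[1,0] f→[1,0,0] g→[0,1]
  e1=[0,1] f→[1,2,1] g→[2,2]
result: [0 2; 1 2]

Answer: [0 2; 1 2]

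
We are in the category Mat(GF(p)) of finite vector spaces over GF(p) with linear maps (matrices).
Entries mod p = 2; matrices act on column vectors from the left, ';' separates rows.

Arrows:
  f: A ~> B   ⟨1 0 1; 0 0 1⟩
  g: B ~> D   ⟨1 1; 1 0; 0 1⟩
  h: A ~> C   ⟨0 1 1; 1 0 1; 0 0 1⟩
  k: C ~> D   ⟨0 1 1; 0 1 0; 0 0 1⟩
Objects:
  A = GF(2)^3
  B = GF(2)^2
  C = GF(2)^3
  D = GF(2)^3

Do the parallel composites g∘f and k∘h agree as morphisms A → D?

Answer: COMMUTES

Derivation:
Along f;g (path 1):
  e0=⟨1,0,0⟩ f~>⟨1,0⟩ g~>⟨1,1,0⟩
  e1=⟨0,1,0⟩ f~>⟨0,0⟩ g~>⟨0,0,0⟩
  e2=⟨0,0,1⟩ f~>⟨1,1⟩ g~>⟨0,1,1⟩
  ⟦path⟧₁ = ⟨1 0 0; 1 0 1; 0 0 1⟩
Along h;k (path 2):
  e0=⟨1,0,0⟩ h~>⟨0,1,0⟩ k~>⟨1,1,0⟩
  e1=⟨0,1,0⟩ h~>⟨1,0,0⟩ k~>⟨0,0,0⟩
  e2=⟨0,0,1⟩ h~>⟨1,1,1⟩ k~>⟨0,1,1⟩
  ⟦path⟧₂ = ⟨1 0 0; 1 0 1; 0 0 1⟩
Equal? equal; square commutes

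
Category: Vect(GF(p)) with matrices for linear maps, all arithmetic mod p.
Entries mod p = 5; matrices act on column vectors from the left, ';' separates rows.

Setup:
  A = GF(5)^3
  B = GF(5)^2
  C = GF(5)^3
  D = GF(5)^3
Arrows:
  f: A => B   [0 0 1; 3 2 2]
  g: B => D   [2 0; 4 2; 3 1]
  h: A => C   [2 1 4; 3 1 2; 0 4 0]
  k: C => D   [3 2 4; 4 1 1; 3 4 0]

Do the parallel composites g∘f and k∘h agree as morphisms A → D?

1) trace f;g:
  e0=⟨1,0,0⟩ f=>⟨0,3⟩ g=>⟨0,1,3⟩
  e1=⟨0,1,0⟩ f=>⟨0,2⟩ g=>⟨0,4,2⟩
  e2=⟨0,0,1⟩ f=>⟨1,2⟩ g=>⟨2,3,0⟩
  composite₁ = [0 0 2; 1 4 3; 3 2 0]
2) trace h;k:
  e0=⟨1,0,0⟩ h=>⟨2,3,0⟩ k=>⟨2,1,3⟩
  e1=⟨0,1,0⟩ h=>⟨1,1,4⟩ k=>⟨1,4,2⟩
  e2=⟨0,0,1⟩ h=>⟨4,2,0⟩ k=>⟨1,3,0⟩
  composite₂ = [2 1 1; 1 4 3; 3 2 0]
Equal? distinct morphisms ✗

Answer: DOES NOT COMMUTE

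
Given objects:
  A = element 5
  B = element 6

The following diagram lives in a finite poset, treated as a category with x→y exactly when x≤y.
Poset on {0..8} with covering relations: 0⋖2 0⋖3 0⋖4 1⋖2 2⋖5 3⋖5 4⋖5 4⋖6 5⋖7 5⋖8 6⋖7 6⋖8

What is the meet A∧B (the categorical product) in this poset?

Common predecessors of 5,6: {0,4}
  0 ≤ 4
  4 ≤ 4
glb = 4

Answer: A∧B = 4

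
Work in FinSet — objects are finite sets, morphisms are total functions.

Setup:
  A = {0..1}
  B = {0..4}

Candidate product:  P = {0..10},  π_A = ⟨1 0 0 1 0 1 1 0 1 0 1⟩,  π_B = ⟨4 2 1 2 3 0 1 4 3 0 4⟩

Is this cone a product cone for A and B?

Answer: NOT A VALID PRODUCT — |P|=11 ≠ |A|·|B|=10

Work:
|A|·|B| = 2·5 = 10;  |P| = 11
  → cardinalities differ; no bijection possible.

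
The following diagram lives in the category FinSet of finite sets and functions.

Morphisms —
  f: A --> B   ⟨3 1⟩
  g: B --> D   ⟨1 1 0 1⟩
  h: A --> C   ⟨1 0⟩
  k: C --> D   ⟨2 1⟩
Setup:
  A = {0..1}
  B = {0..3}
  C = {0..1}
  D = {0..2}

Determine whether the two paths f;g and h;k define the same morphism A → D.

Answer: DOES NOT COMMUTE

Work:
Along f;g (path 1):
  0 f-->3 g-->1
  1 f-->1 g-->1
  ⟦path⟧₁ = ⟨1 1⟩
Along h;k (path 2):
  0 h-->1 k-->1
  1 h-->0 k-->2
  ⟦path⟧₂ = ⟨1 2⟩
Equal? distinct morphisms ✗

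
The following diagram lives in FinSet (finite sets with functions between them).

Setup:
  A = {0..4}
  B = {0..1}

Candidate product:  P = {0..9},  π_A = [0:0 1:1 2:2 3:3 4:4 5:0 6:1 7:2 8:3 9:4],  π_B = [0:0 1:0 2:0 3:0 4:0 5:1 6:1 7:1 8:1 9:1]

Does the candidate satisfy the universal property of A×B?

|A|·|B| = 5·2 = 10;  |P| = 10
Check the pairing map k ↦ (π_A(k), π_B(k)):
  0 : (0,0)
  1 : (1,0)
  2 : (2,0)
  3 : (3,0)
  4 : (4,0)
  5 : (0,1)
  6 : (1,1)
  7 : (2,1)
  8 : (3,1)
  9 : (4,1)
distinct pairs in image: 10 / 10 needed
  → bijection onto A×B; projections well-typed.

Answer: VALID PRODUCT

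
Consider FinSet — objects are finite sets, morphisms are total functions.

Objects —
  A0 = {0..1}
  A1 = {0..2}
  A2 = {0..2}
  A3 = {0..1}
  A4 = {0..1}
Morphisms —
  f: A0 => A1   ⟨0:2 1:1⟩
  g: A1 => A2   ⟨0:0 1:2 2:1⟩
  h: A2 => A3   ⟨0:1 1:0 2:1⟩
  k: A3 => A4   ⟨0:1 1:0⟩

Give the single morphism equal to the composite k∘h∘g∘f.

  0 f=>2 g=>1 h=>0 k=>1
  1 f=>1 g=>2 h=>1 k=>0
result: ⟨0:1 1:0⟩

Answer: ⟨0:1 1:0⟩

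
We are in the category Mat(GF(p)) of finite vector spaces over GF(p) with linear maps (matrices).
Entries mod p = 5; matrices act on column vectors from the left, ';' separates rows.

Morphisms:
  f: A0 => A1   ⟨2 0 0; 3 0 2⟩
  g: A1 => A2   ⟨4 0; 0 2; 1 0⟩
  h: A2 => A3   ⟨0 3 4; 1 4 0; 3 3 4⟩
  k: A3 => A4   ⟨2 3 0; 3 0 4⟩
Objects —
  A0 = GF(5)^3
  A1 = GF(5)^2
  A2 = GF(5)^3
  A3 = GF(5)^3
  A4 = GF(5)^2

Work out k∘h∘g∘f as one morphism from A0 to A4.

  e0=(1,0,0) f=>(2,3) g=>(3,1,2) h=>(1,2,0) k=>(3,3)
  e1=(0,1,0) f=>(0,0) g=>(0,0,0) h=>(0,0,0) k=>(0,0)
  e2=(0,0,1) f=>(0,2) g=>(0,4,0) h=>(2,1,2) k=>(2,4)
⟦path⟧: ⟨3 0 2; 3 0 4⟩

Answer: ⟨3 0 2; 3 0 4⟩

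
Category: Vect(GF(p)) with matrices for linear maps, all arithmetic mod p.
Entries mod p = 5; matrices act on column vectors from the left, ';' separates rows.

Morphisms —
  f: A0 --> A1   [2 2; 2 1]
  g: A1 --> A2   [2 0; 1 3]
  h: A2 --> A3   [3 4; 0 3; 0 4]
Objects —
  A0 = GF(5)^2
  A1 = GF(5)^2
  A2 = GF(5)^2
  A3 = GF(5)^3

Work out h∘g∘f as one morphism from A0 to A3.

  e0=[1,0] f-->[2,2] g-->[4,3] h-->[4,4,2]
  e1=[0,1] f-->[2,1] g-->[4,0] h-->[2,0,0]
result: [4 2; 4 0; 2 0]

Answer: [4 2; 4 0; 2 0]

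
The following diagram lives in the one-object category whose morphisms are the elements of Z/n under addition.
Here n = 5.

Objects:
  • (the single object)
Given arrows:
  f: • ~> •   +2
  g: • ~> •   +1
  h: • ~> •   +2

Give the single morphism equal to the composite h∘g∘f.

  0 +2≡2 +1≡3 +2≡0  (mod 5)
composite: +0

Answer: +0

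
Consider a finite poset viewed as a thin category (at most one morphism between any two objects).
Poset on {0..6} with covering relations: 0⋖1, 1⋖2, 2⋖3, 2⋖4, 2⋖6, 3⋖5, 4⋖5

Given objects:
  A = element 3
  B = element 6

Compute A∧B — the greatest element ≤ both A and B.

Answer: A∧B = 2

Trace:
Common predecessors of 3,6: {0,1,2}
  0 ⊑ 2
  1 ⊑ 2
  2 ⊑ 2
glb = 2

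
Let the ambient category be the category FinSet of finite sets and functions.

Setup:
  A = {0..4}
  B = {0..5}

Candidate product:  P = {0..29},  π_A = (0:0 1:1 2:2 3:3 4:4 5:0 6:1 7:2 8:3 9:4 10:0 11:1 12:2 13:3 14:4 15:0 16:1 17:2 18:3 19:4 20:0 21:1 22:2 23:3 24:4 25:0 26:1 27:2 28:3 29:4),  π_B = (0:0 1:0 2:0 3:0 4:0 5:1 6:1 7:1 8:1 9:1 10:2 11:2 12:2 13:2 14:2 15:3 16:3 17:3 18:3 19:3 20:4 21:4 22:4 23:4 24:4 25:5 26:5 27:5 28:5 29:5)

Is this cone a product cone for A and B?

|A|·|B| = 5·6 = 30;  |P| = 30
Check the pairing map k ↦ (π_A(k), π_B(k)):
  0 : (0,0)
  1 : (1,0)
  2 : (2,0)
  3 : (3,0)
  4 : (4,0)
  5 : (0,1)
  6 : (1,1)
  7 : (2,1)
  8 : (3,1)
  9 : (4,1)
  10 : (0,2)
  11 : (1,2)
  12 : (2,2)
  13 : (3,2)
  14 : (4,2)
  15 : (0,3)
  16 : (1,3)
  17 : (2,3)
  18 : (3,3)
  19 : (4,3)
  20 : (0,4)
  21 : (1,4)
  22 : (2,4)
  23 : (3,4)
  24 : (4,4)
  25 : (0,5)
  26 : (1,5)
  27 : (2,5)
  28 : (3,5)
  29 : (4,5)
distinct pairs in image: 30 / 30 needed
  → bijection onto A×B; projections well-typed.

Answer: VALID PRODUCT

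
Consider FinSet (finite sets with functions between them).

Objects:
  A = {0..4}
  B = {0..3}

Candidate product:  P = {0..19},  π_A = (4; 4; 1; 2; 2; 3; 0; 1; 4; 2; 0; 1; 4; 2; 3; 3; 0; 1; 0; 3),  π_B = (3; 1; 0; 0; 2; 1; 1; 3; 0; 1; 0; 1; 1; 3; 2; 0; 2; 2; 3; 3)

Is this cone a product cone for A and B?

Answer: NOT A VALID PRODUCT — duplicate pair at indices 12,1

Trace:
|A|·|B| = 5·4 = 20;  |P| = 20
Check the pairing map k ↦ (π_A(k), π_B(k)):
  0 ↦ (4,3)
  1 ↦ (4,1)
  2 ↦ (1,0)
  3 ↦ (2,0)
  4 ↦ (2,2)
  5 ↦ (3,1)
  6 ↦ (0,1)
  7 ↦ (1,3)
  8 ↦ (4,0)
  9 ↦ (2,1)
  10 ↦ (0,0)
  11 ↦ (1,1)
  12 ↦ (4,1)  ✗ repeats pair of k=1
  13 ↦ (2,3)
  14 ↦ (3,2)
  15 ↦ (3,0)
  16 ↦ (0,2)
  17 ↦ (1,2)
  18 ↦ (0,3)
  19 ↦ (3,3)
distinct pairs in image: 19 / 20 needed
  → (4,1) hit at k=1 and k=12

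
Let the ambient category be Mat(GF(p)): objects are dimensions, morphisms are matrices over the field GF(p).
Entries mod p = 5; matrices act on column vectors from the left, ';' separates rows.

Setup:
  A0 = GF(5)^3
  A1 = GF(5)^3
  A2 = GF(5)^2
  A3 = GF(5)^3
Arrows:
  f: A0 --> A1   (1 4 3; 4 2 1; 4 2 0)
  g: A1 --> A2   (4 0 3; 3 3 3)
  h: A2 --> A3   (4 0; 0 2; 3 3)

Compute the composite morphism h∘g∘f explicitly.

  e0=⟨1,0,0⟩ f-->⟨1,4,4⟩ g-->⟨1,2⟩ h-->⟨4,4,4⟩
  e1=⟨0,1,0⟩ f-->⟨4,2,2⟩ g-->⟨2,4⟩ h-->⟨3,3,3⟩
  e2=⟨0,0,1⟩ f-->⟨3,1,0⟩ g-->⟨2,2⟩ h-->⟨3,4,2⟩
⟦path⟧: (4 3 3; 4 3 4; 4 3 2)

Answer: (4 3 3; 4 3 4; 4 3 2)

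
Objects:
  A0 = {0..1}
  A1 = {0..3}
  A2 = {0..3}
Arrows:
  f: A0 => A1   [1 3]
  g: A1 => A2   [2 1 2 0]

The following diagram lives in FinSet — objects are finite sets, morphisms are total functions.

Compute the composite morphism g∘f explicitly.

Answer: [1 0]

Work:
  0 f=>1 g=>1
  1 f=>3 g=>0
composite: [1 0]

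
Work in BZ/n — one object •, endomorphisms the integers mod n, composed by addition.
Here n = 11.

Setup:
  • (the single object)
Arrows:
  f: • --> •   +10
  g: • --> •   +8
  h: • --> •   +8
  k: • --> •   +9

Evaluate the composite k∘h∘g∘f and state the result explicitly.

  0 +10≡10 +8≡7 +8≡4 +9≡2  (mod 11)
result: +2

Answer: +2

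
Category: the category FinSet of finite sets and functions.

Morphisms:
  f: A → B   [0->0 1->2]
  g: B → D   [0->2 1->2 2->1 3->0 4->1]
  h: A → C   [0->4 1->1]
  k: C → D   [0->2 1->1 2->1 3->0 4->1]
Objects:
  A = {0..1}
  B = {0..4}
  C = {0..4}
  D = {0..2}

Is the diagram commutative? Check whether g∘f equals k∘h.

Path 1 = f;g:
  0 f→0 g→2
  1 f→2 g→1
  composite₁ = [0->2 1->1]
Path 2 = h;k:
  0 h→4 k→1
  1 h→1 k→1
  composite₂ = [0->1 1->1]
Equal? distinct morphisms ✗

Answer: DOES NOT COMMUTE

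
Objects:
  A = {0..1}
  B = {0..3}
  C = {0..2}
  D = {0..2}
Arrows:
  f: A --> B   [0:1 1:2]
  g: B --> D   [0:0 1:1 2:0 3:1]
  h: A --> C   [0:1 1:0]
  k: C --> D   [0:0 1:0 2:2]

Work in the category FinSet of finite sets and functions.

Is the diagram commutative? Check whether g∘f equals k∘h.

Answer: DOES NOT COMMUTE

Derivation:
1) trace f;g:
  0 f-->1 g-->1
  1 f-->2 g-->0
  composite₁ = [0:1 1:0]
2) trace h;k:
  0 h-->1 k-->0
  1 h-->0 k-->0
  composite₂ = [0:0 1:0]
Equal? differ; not commutative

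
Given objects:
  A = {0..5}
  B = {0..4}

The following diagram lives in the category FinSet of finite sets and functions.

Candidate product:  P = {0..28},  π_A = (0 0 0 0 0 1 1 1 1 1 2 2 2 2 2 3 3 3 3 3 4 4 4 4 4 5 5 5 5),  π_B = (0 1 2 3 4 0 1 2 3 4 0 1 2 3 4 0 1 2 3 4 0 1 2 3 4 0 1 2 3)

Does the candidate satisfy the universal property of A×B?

Answer: NOT A VALID PRODUCT — |P|=29 ≠ |A|·|B|=30

Derivation:
|A|·|B| = 6·5 = 30;  |P| = 29
  → cardinalities differ; no bijection possible.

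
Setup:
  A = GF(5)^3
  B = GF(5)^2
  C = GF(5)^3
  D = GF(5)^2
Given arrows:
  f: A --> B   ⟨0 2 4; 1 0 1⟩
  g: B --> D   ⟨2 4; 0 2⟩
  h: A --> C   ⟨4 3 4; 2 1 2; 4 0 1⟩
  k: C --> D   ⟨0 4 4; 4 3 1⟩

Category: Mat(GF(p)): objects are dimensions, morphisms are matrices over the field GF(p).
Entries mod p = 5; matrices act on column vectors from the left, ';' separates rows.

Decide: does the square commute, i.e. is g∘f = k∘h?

Along f;g (path 1):
  e0=(1,0,0) f-->(0,1) g-->(4,2)
  e1=(0,1,0) f-->(2,0) g-->(4,0)
  e2=(0,0,1) f-->(4,1) g-->(2,2)
  composite₁ = ⟨4 4 2; 2 0 2⟩
Along h;k (path 2):
  e0=(1,0,0) h-->(4,2,4) k-->(4,1)
  e1=(0,1,0) h-->(3,1,0) k-->(4,0)
  e2=(0,0,1) h-->(4,2,1) k-->(2,3)
  composite₂ = ⟨4 4 2; 1 0 3⟩
Equal? distinct morphisms ✗

Answer: DOES NOT COMMUTE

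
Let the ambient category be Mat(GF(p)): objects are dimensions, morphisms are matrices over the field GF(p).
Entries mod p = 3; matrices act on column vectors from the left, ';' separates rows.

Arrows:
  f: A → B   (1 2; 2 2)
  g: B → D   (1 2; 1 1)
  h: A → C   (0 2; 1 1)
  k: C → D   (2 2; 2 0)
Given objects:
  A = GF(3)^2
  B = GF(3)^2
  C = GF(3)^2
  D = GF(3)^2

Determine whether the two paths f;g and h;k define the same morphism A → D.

Along f;g (path 1):
  e0=⟨1,0⟩ f→⟨1,2⟩ g→⟨2,0⟩
  e1=⟨0,1⟩ f→⟨2,2⟩ g→⟨0,1⟩
  ⟦path⟧₁ = (2 0; 0 1)
Along h;k (path 2):
  e0=⟨1,0⟩ h→⟨0,1⟩ k→⟨2,0⟩
  e1=⟨0,1⟩ h→⟨2,1⟩ k→⟨0,1⟩
  ⟦path⟧₂ = (2 0; 0 1)
Equal? equal; square commutes

Answer: COMMUTES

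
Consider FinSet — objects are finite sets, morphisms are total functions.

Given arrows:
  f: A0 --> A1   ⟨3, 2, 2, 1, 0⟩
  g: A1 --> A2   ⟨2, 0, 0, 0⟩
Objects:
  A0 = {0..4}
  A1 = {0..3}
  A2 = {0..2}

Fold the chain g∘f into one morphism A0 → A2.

Answer: ⟨0, 0, 0, 0, 2⟩

Trace:
  0 f-->3 g-->0
  1 f-->2 g-->0
  2 f-->2 g-->0
  3 f-->1 g-->0
  4 f-->0 g-->2
composite: ⟨0, 0, 0, 0, 2⟩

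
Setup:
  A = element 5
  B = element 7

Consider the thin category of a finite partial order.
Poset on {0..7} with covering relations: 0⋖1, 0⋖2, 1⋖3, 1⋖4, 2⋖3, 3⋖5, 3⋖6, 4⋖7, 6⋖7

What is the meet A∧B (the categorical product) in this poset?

Common predecessors of 5,7: {0,1,2,3}
  0 ⊑ 3
  1 ⊑ 3
  2 ⊑ 3
  3 ⊑ 3
glb = 3

Answer: A∧B = 3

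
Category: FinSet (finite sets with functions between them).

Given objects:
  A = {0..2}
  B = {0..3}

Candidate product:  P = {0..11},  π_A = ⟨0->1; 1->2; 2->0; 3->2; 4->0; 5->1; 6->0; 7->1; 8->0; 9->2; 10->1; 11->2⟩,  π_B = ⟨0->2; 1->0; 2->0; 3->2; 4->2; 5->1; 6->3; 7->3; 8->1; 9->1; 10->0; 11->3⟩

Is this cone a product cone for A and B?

Answer: VALID PRODUCT

Derivation:
|A|·|B| = 3·4 = 12;  |P| = 12
Check the pairing map k ↦ (π_A(k), π_B(k)):
  0 -> (1,2)
  1 -> (2,0)
  2 -> (0,0)
  3 -> (2,2)
  4 -> (0,2)
  5 -> (1,1)
  6 -> (0,3)
  7 -> (1,3)
  8 -> (0,1)
  9 -> (2,1)
  10 -> (1,0)
  11 -> (2,3)
distinct pairs in image: 12 / 12 needed
  → bijection onto A×B; projections well-typed.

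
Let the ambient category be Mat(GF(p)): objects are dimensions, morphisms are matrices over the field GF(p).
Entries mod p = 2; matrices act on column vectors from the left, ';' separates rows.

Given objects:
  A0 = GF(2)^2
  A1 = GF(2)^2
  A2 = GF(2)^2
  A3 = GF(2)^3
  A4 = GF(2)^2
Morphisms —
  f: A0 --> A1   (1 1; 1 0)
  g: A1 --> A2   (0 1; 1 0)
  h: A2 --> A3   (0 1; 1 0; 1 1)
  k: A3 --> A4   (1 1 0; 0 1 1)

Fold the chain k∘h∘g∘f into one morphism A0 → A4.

Answer: (0 1; 1 1)

Derivation:
  e0=[1,0] f-->[1,1] g-->[1,1] h-->[1,1,0] k-->[0,1]
  e1=[0,1] f-->[1,0] g-->[0,1] h-->[1,0,1] k-->[1,1]
composite: (0 1; 1 1)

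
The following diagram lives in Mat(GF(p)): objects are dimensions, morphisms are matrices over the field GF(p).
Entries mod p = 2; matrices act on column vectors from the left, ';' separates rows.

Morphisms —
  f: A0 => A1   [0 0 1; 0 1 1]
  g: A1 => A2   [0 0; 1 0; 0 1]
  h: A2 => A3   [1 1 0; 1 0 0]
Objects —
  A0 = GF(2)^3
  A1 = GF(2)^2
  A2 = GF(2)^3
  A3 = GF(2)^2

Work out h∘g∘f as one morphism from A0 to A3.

Answer: [0 0 1; 0 0 0]

Derivation:
  e0=(1,0,0) f=>(0,0) g=>(0,0,0) h=>(0,0)
  e1=(0,1,0) f=>(0,1) g=>(0,0,1) h=>(0,0)
  e2=(0,0,1) f=>(1,1) g=>(0,1,1) h=>(1,0)
composite: [0 0 1; 0 0 0]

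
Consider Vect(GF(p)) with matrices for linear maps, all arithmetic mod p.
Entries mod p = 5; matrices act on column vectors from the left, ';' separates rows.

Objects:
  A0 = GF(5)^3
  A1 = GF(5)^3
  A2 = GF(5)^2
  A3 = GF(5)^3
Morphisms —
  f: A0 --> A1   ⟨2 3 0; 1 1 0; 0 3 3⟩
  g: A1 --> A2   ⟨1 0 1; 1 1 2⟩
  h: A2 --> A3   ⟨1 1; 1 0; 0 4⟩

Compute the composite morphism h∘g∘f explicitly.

Answer: ⟨0 1 4; 2 1 3; 2 0 4⟩

Trace:
  e0=⟨1,0,0⟩ f-->⟨2,1,0⟩ g-->⟨2,3⟩ h-->⟨0,2,2⟩
  e1=⟨0,1,0⟩ f-->⟨3,1,3⟩ g-->⟨1,0⟩ h-->⟨1,1,0⟩
  e2=⟨0,0,1⟩ f-->⟨0,0,3⟩ g-->⟨3,1⟩ h-->⟨4,3,4⟩
result: ⟨0 1 4; 2 1 3; 2 0 4⟩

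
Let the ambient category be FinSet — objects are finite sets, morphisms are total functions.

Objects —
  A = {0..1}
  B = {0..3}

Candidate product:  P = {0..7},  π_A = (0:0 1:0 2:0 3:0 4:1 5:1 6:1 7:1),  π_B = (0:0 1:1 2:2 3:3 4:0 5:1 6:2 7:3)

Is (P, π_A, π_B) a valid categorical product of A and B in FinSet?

Answer: VALID PRODUCT

Derivation:
|A|·|B| = 2·4 = 8;  |P| = 8
Check the pairing map k ↦ (π_A(k), π_B(k)):
  0 : (0,0)
  1 : (0,1)
  2 : (0,2)
  3 : (0,3)
  4 : (1,0)
  5 : (1,1)
  6 : (1,2)
  7 : (1,3)
distinct pairs in image: 8 / 8 needed
  → bijection onto A×B; projections well-typed.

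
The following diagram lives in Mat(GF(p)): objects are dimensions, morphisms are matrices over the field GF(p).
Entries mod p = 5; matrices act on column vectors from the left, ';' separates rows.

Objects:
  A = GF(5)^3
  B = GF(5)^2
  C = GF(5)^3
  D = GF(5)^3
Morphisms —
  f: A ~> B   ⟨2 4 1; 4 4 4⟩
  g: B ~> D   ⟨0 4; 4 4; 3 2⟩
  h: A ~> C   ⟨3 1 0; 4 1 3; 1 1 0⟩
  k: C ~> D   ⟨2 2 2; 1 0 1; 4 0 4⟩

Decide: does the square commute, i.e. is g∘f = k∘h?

Answer: DOES NOT COMMUTE

Derivation:
Along f;g (path 1):
  e0=(1,0,0) f~>(2,4) g~>(1,4,4)
  e1=(0,1,0) f~>(4,4) g~>(1,2,0)
  e2=(0,0,1) f~>(1,4) g~>(1,0,1)
  result₁ = ⟨1 1 1; 4 2 0; 4 0 1⟩
Along h;k (path 2):
  e0=(1,0,0) h~>(3,4,1) k~>(1,4,1)
  e1=(0,1,0) h~>(1,1,1) k~>(1,2,3)
  e2=(0,0,1) h~>(0,3,0) k~>(1,0,0)
  result₂ = ⟨1 1 1; 4 2 0; 1 3 0⟩
Equal? distinct morphisms ✗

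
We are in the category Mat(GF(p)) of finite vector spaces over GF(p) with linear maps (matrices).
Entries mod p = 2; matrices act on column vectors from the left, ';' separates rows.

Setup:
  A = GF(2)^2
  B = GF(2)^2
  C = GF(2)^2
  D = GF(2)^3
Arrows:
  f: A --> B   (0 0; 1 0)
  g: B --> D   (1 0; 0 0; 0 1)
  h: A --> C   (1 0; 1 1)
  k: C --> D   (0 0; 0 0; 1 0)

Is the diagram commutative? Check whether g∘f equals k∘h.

Answer: COMMUTES

Work:
Along f;g (path 1):
  e0=(1,0) f-->(0,1) g-->(0,0,1)
  e1=(0,1) f-->(0,0) g-->(0,0,0)
  result₁ = (0 0; 0 0; 1 0)
Along h;k (path 2):
  e0=(1,0) h-->(1,1) k-->(0,0,1)
  e1=(0,1) h-->(0,1) k-->(0,0,0)
  result₂ = (0 0; 0 0; 1 0)
Equal? same morphism ✓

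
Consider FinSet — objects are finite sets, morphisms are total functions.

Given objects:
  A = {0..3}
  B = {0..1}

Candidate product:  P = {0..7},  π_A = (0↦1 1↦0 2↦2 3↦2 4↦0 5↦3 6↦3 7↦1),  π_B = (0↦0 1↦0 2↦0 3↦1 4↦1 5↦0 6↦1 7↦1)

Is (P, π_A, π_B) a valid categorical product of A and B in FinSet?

|A|·|B| = 4·2 = 8;  |P| = 8
Check the pairing map k ↦ (π_A(k), π_B(k)):
  0 ↦ (1,0)
  1 ↦ (0,0)
  2 ↦ (2,0)
  3 ↦ (2,1)
  4 ↦ (0,1)
  5 ↦ (3,0)
  6 ↦ (3,1)
  7 ↦ (1,1)
distinct pairs in image: 8 / 8 needed
  → bijection onto A×B; projections well-typed.

Answer: VALID PRODUCT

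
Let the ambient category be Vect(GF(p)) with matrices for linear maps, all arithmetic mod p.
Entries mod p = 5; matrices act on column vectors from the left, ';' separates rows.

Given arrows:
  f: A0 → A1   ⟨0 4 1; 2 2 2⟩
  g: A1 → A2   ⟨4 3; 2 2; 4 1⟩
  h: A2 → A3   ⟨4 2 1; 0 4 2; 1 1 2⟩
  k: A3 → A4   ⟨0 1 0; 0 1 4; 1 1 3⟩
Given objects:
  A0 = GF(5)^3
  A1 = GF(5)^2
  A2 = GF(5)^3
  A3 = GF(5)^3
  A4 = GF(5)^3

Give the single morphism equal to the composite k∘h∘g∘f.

  e0=(1,0,0) f→(0,2) g→(1,4,2) h→(4,0,4) k→(0,1,1)
  e1=(0,1,0) f→(4,2) g→(2,2,3) h→(0,4,0) k→(4,4,4)
  e2=(0,0,1) f→(1,2) g→(0,1,1) h→(3,1,3) k→(1,3,3)
result: ⟨0 4 1; 1 4 3; 1 4 3⟩

Answer: ⟨0 4 1; 1 4 3; 1 4 3⟩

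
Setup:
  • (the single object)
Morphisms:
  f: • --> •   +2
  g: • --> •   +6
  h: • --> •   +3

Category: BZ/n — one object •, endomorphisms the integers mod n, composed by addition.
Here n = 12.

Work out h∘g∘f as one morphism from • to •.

  0 +2≡2 +6≡8 +3≡11  (mod 12)
result: +11

Answer: +11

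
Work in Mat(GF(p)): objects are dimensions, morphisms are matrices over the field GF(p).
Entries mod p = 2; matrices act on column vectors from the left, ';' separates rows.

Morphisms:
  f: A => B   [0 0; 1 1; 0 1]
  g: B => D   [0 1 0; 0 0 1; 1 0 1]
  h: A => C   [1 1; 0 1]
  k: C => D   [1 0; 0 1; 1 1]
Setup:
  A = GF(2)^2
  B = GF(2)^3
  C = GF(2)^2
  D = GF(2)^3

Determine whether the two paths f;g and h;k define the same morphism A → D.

Answer: DOES NOT COMMUTE

Trace:
1) trace f;g:
  e0=(1,0) f=>(0,1,0) g=>(1,0,0)
  e1=(0,1) f=>(0,1,1) g=>(1,1,1)
  result₁ = [1 1; 0 1; 0 1]
2) trace h;k:
  e0=(1,0) h=>(1,0) k=>(1,0,1)
  e1=(0,1) h=>(1,1) k=>(1,1,0)
  result₂ = [1 1; 0 1; 1 0]
Equal? NO — does not commute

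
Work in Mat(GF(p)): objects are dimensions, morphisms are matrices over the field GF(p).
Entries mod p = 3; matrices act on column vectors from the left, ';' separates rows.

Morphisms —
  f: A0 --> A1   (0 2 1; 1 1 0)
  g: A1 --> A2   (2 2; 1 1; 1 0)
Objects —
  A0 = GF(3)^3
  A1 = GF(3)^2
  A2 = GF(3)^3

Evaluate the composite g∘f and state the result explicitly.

  e0=[1,0,0] f-->[0,1] g-->[2,1,0]
  e1=[0,1,0] f-->[2,1] g-->[0,0,2]
  e2=[0,0,1] f-->[1,0] g-->[2,1,1]
⟦path⟧: (2 0 2; 1 0 1; 0 2 1)

Answer: (2 0 2; 1 0 1; 0 2 1)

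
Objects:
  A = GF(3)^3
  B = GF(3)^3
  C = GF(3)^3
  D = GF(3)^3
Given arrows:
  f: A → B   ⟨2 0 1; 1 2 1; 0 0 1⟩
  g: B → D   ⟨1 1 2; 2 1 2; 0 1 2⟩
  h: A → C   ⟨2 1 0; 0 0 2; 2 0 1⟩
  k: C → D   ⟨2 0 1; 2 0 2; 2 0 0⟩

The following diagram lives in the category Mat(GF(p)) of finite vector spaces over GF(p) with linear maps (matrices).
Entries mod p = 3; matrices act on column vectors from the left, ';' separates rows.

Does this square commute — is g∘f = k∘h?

Answer: COMMUTES

Derivation:
1) trace f;g:
  e0=⟨1,0,0⟩ f→⟨2,1,0⟩ g→⟨0,2,1⟩
  e1=⟨0,1,0⟩ f→⟨0,2,0⟩ g→⟨2,2,2⟩
  e2=⟨0,0,1⟩ f→⟨1,1,1⟩ g→⟨1,2,0⟩
  result₁ = ⟨0 2 1; 2 2 2; 1 2 0⟩
2) trace h;k:
  e0=⟨1,0,0⟩ h→⟨2,0,2⟩ k→⟨0,2,1⟩
  e1=⟨0,1,0⟩ h→⟨1,0,0⟩ k→⟨2,2,2⟩
  e2=⟨0,0,1⟩ h→⟨0,2,1⟩ k→⟨1,2,0⟩
  result₂ = ⟨0 2 1; 2 2 2; 1 2 0⟩
Equal? YES — commutes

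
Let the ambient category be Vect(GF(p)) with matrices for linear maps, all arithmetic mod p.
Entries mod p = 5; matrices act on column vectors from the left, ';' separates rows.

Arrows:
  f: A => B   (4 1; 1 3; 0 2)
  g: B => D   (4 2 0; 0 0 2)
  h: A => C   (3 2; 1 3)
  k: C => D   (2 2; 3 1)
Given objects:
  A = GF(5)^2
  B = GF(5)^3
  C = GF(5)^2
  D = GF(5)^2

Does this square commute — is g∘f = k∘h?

Path 1 = f;g:
  e0=⟨1,0⟩ f=>⟨4,1,0⟩ g=>⟨3,0⟩
  e1=⟨0,1⟩ f=>⟨1,3,2⟩ g=>⟨0,4⟩
  composite₁ = (3 0; 0 4)
Path 2 = h;k:
  e0=⟨1,0⟩ h=>⟨3,1⟩ k=>⟨3,0⟩
  e1=⟨0,1⟩ h=>⟨2,3⟩ k=>⟨0,4⟩
  composite₂ = (3 0; 0 4)
Equal? same morphism ✓

Answer: COMMUTES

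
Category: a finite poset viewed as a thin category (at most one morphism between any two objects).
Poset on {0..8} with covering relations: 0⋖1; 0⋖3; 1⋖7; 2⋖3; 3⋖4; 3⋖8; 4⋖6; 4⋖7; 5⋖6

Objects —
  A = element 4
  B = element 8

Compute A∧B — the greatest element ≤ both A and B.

Lower bounds of A=4 and B=8: {0,2,3}
  0 ≤ 3
  2 ≤ 3
  3 ≤ 3
glb = 3

Answer: A∧B = 3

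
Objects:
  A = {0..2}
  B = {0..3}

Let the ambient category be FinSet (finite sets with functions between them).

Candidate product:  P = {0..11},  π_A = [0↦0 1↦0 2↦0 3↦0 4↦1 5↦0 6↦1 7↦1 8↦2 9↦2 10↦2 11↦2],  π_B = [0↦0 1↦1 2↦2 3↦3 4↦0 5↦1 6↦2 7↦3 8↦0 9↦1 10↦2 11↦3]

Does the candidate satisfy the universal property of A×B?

Answer: NOT A VALID PRODUCT — duplicate pair at indices 1,5

Derivation:
|A|·|B| = 3·4 = 12;  |P| = 12
Check the pairing map k ↦ (π_A(k), π_B(k)):
  0 ↦ (0,0)
  1 ↦ (0,1)
  2 ↦ (0,2)
  3 ↦ (0,3)
  4 ↦ (1,0)
  5 ↦ (0,1)  ✗ repeats pair of k=1
  6 ↦ (1,2)
  7 ↦ (1,3)
  8 ↦ (2,0)
  9 ↦ (2,1)
  10 ↦ (2,2)
  11 ↦ (2,3)
distinct pairs in image: 11 / 12 needed
  → (0,1) hit at k=1 and k=5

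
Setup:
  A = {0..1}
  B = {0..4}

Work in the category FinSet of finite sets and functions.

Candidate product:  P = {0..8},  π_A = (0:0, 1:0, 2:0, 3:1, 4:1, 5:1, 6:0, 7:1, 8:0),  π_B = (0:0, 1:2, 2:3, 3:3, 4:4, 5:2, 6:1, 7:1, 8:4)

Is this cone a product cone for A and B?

|A|·|B| = 2·5 = 10;  |P| = 9
  → cardinalities differ; no bijection possible.

Answer: NOT A VALID PRODUCT — |P|=9 ≠ |A|·|B|=10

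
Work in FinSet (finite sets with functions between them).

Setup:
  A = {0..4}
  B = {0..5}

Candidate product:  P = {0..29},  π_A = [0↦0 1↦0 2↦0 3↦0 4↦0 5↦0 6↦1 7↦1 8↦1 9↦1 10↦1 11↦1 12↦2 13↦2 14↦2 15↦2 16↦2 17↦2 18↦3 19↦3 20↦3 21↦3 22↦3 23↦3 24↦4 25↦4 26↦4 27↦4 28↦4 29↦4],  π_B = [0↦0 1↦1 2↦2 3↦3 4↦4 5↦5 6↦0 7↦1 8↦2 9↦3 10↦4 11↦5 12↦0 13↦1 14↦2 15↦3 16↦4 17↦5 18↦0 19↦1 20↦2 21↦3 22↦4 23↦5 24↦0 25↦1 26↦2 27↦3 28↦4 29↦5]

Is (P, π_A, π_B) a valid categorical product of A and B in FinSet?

Answer: VALID PRODUCT

Derivation:
|A|·|B| = 5·6 = 30;  |P| = 30
Check the pairing map k ↦ (π_A(k), π_B(k)):
  0 ↦ (0,0)
  1 ↦ (0,1)
  2 ↦ (0,2)
  3 ↦ (0,3)
  4 ↦ (0,4)
  5 ↦ (0,5)
  6 ↦ (1,0)
  7 ↦ (1,1)
  8 ↦ (1,2)
  9 ↦ (1,3)
  10 ↦ (1,4)
  11 ↦ (1,5)
  12 ↦ (2,0)
  13 ↦ (2,1)
  14 ↦ (2,2)
  15 ↦ (2,3)
  16 ↦ (2,4)
  17 ↦ (2,5)
  18 ↦ (3,0)
  19 ↦ (3,1)
  20 ↦ (3,2)
  21 ↦ (3,3)
  22 ↦ (3,4)
  23 ↦ (3,5)
  24 ↦ (4,0)
  25 ↦ (4,1)
  26 ↦ (4,2)
  27 ↦ (4,3)
  28 ↦ (4,4)
  29 ↦ (4,5)
distinct pairs in image: 30 / 30 needed
  → bijection onto A×B; projections well-typed.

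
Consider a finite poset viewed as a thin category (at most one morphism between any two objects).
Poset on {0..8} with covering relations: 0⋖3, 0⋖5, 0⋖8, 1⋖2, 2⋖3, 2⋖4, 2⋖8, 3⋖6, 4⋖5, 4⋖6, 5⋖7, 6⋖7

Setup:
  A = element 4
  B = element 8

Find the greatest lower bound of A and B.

Common predecessors of 4,8: {1,2}
  1 <= 2
  2 <= 2
glb = 2

Answer: A∧B = 2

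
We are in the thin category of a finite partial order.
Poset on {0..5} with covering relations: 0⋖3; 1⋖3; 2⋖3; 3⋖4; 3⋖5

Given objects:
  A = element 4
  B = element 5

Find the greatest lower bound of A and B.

Answer: A∧B = 3

Derivation:
{x : x≤A ∧ x≤B} = {0,1,2,3}  (A=4, B=5)
  0 ≤ 3
  1 ≤ 3
  2 ≤ 3
  3 ≤ 3
glb = 3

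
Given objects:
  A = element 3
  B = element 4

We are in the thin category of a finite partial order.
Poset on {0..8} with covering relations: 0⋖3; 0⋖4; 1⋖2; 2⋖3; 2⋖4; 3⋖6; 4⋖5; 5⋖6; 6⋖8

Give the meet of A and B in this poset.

Common predecessors of 3,4: {0,1,2}
  maximal lower bounds 0 and 2 are incomparable: neither 0<=2 nor 2<=0
→ no greatest lower bound exists

Answer: NO MEET EXISTS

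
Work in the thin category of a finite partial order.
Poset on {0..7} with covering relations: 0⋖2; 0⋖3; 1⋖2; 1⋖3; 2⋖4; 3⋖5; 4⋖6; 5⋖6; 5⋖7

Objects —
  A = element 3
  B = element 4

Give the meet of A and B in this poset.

Answer: NO MEET EXISTS

Derivation:
Lower bounds of A=3 and B=4: {0,1}
  maximal lower bounds 0 and 1 are incomparable: neither 0⊑1 nor 1⊑0
→ no greatest lower bound exists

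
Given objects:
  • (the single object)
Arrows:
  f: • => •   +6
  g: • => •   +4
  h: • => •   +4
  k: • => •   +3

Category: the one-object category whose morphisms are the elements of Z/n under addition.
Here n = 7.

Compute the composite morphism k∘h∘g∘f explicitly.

  0 +6≡6 +4≡3 +4≡0 +3≡3  (mod 7)
⟦path⟧: +3

Answer: +3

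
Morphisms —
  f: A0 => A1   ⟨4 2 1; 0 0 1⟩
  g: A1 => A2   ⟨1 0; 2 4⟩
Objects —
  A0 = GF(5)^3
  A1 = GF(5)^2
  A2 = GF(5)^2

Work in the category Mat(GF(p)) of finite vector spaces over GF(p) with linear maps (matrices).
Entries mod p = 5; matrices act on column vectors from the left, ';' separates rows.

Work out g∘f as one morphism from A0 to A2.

  e0=⟨1,0,0⟩ f=>⟨4,0⟩ g=>⟨4,3⟩
  e1=⟨0,1,0⟩ f=>⟨2,0⟩ g=>⟨2,4⟩
  e2=⟨0,0,1⟩ f=>⟨1,1⟩ g=>⟨1,1⟩
⟦path⟧: ⟨4 2 1; 3 4 1⟩

Answer: ⟨4 2 1; 3 4 1⟩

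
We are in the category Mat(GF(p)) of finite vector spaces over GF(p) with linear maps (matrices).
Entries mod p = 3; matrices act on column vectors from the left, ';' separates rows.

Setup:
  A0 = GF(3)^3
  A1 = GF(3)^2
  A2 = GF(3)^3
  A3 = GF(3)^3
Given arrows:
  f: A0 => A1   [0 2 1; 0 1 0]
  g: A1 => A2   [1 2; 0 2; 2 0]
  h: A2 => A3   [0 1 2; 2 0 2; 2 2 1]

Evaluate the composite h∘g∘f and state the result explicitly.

Answer: [0 1 1; 0 1 0; 0 1 1]

Work:
  e0=(1,0,0) f=>(0,0) g=>(0,0,0) h=>(0,0,0)
  e1=(0,1,0) f=>(2,1) g=>(1,2,1) h=>(1,1,1)
  e2=(0,0,1) f=>(1,0) g=>(1,0,2) h=>(1,0,1)
⟦path⟧: [0 1 1; 0 1 0; 0 1 1]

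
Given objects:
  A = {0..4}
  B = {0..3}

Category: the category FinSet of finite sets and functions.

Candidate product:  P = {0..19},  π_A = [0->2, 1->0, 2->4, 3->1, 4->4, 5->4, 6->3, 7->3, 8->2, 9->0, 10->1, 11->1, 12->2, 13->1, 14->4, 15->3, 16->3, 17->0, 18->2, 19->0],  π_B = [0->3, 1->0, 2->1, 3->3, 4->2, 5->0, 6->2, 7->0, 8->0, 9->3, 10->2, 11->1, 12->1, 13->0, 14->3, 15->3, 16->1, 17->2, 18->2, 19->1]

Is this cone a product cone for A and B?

Answer: VALID PRODUCT

Work:
|A|·|B| = 5·4 = 20;  |P| = 20
Check the pairing map k ↦ (π_A(k), π_B(k)):
  0 -> (2,3)
  1 -> (0,0)
  2 -> (4,1)
  3 -> (1,3)
  4 -> (4,2)
  5 -> (4,0)
  6 -> (3,2)
  7 -> (3,0)
  8 -> (2,0)
  9 -> (0,3)
  10 -> (1,2)
  11 -> (1,1)
  12 -> (2,1)
  13 -> (1,0)
  14 -> (4,3)
  15 -> (3,3)
  16 -> (3,1)
  17 -> (0,2)
  18 -> (2,2)
  19 -> (0,1)
distinct pairs in image: 20 / 20 needed
  → bijection onto A×B; projections well-typed.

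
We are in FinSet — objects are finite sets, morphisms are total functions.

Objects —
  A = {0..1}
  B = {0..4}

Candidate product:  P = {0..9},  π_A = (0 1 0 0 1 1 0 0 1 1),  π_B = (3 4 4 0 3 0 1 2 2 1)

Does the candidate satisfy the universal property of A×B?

|A|·|B| = 2·5 = 10;  |P| = 10
Check the pairing map k ↦ (π_A(k), π_B(k)):
  0 -> (0,3)
  1 -> (1,4)
  2 -> (0,4)
  3 -> (0,0)
  4 -> (1,3)
  5 -> (1,0)
  6 -> (0,1)
  7 -> (0,2)
  8 -> (1,2)
  9 -> (1,1)
distinct pairs in image: 10 / 10 needed
  → bijection onto A×B; projections well-typed.

Answer: VALID PRODUCT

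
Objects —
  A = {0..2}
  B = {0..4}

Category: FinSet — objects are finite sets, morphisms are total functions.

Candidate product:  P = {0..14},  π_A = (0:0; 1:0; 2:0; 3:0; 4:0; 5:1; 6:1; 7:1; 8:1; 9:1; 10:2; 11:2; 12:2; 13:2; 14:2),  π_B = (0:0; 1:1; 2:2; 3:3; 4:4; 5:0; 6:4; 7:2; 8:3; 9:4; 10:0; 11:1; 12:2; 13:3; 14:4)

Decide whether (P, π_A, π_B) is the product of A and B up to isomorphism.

Answer: NOT A VALID PRODUCT — duplicate pair at indices 9,6

Work:
|A|·|B| = 3·5 = 15;  |P| = 15
Check the pairing map k ↦ (π_A(k), π_B(k)):
  0 : (0,0)
  1 : (0,1)
  2 : (0,2)
  3 : (0,3)
  4 : (0,4)
  5 : (1,0)
  6 : (1,4)
  7 : (1,2)
  8 : (1,3)
  9 : (1,4)  ✗ repeats pair of k=6
  10 : (2,0)
  11 : (2,1)
  12 : (2,2)
  13 : (2,3)
  14 : (2,4)
distinct pairs in image: 14 / 15 needed
  → (1,4) hit at k=6 and k=9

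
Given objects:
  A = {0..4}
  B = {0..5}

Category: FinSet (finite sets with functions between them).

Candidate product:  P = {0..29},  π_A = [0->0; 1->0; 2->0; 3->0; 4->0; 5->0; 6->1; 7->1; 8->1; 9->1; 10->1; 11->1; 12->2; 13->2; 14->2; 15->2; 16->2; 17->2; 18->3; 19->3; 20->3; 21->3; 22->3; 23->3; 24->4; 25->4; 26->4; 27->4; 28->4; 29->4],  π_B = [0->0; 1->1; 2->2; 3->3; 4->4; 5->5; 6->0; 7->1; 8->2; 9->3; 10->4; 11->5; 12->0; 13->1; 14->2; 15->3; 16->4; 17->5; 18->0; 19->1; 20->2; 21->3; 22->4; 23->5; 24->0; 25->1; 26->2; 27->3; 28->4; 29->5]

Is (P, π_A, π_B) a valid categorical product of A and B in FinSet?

Answer: VALID PRODUCT

Trace:
|A|·|B| = 5·6 = 30;  |P| = 30
Check the pairing map k ↦ (π_A(k), π_B(k)):
  0 -> (0,0)
  1 -> (0,1)
  2 -> (0,2)
  3 -> (0,3)
  4 -> (0,4)
  5 -> (0,5)
  6 -> (1,0)
  7 -> (1,1)
  8 -> (1,2)
  9 -> (1,3)
  10 -> (1,4)
  11 -> (1,5)
  12 -> (2,0)
  13 -> (2,1)
  14 -> (2,2)
  15 -> (2,3)
  16 -> (2,4)
  17 -> (2,5)
  18 -> (3,0)
  19 -> (3,1)
  20 -> (3,2)
  21 -> (3,3)
  22 -> (3,4)
  23 -> (3,5)
  24 -> (4,0)
  25 -> (4,1)
  26 -> (4,2)
  27 -> (4,3)
  28 -> (4,4)
  29 -> (4,5)
distinct pairs in image: 30 / 30 needed
  → bijection onto A×B; projections well-typed.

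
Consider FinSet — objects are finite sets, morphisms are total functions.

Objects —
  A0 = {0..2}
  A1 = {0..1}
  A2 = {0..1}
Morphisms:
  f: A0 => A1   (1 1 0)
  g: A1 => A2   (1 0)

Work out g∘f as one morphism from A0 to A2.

  0 f=>1 g=>0
  1 f=>1 g=>0
  2 f=>0 g=>1
composite: (0 0 1)

Answer: (0 0 1)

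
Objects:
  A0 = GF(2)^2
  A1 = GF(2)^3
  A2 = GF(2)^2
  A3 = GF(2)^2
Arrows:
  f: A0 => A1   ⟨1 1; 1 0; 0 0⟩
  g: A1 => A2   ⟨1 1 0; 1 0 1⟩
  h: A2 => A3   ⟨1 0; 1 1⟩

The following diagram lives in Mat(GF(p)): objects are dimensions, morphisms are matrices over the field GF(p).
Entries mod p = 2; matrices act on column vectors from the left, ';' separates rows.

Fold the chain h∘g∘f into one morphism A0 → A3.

  e0=⟨1,0⟩ f=>⟨1,1,0⟩ g=>⟨0,1⟩ h=>⟨0,1⟩
  e1=⟨0,1⟩ f=>⟨1,0,0⟩ g=>⟨1,1⟩ h=>⟨1,0⟩
composite: ⟨0 1; 1 0⟩

Answer: ⟨0 1; 1 0⟩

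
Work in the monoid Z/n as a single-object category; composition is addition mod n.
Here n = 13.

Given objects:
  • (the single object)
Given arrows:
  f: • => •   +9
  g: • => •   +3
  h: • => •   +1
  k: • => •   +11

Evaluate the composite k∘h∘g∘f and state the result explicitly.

Answer: +11

Work:
  0 +9≡9 +3≡12 +1≡0 +11≡11  (mod 13)
result: +11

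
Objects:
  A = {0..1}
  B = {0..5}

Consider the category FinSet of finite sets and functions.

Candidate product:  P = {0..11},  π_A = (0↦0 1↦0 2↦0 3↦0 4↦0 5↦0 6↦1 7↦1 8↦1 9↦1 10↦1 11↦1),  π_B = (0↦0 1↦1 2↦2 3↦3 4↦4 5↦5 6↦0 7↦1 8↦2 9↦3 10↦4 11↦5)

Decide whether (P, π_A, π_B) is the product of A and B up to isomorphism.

Answer: VALID PRODUCT

Trace:
|A|·|B| = 2·6 = 12;  |P| = 12
Check the pairing map k ↦ (π_A(k), π_B(k)):
  0 ↦ (0,0)
  1 ↦ (0,1)
  2 ↦ (0,2)
  3 ↦ (0,3)
  4 ↦ (0,4)
  5 ↦ (0,5)
  6 ↦ (1,0)
  7 ↦ (1,1)
  8 ↦ (1,2)
  9 ↦ (1,3)
  10 ↦ (1,4)
  11 ↦ (1,5)
distinct pairs in image: 12 / 12 needed
  → bijection onto A×B; projections well-typed.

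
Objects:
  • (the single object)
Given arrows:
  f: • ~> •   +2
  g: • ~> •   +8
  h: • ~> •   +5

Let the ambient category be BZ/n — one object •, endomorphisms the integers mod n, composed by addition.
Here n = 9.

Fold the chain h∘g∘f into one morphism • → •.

  0 +2≡2 +8≡1 +5≡6  (mod 9)
composite: +6

Answer: +6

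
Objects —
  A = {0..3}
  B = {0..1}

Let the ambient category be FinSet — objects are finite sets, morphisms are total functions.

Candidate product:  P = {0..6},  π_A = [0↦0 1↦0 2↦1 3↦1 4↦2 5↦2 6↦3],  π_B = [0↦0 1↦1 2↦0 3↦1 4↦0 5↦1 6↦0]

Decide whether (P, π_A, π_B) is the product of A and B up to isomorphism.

|A|·|B| = 4·2 = 8;  |P| = 7
  → cardinalities differ; no bijection possible.

Answer: NOT A VALID PRODUCT — |P|=7 ≠ |A|·|B|=8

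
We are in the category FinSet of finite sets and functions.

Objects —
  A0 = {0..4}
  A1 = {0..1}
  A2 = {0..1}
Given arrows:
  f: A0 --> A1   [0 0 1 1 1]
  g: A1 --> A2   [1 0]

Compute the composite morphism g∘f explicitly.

  0 f-->0 g-->1
  1 f-->0 g-->1
  2 f-->1 g-->0
  3 f-->1 g-->0
  4 f-->1 g-->0
result: [1 1 0 0 0]

Answer: [1 1 0 0 0]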